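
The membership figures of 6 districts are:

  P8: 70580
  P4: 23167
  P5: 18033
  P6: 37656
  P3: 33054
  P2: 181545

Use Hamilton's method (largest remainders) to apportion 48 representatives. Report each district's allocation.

Standard divisor: 364035 ÷ 48 ≈ 7584.062.
Standard quotas: P8 9.3064, P4 3.0547, P5 2.3777, P6 4.9651, P3 4.3584, P2 23.9377.
Lower quotas: P8 9, P4 3, P5 2, P6 4, P3 4, P2 23 (sum 45, leaving 3 seats).
Remainders in descending order: P6 0.9651, P2 0.9377, P5 0.3777, P3 0.3584, P8 0.3064, P4 0.0547.
Largest remainders: P6, P2, P5 receive the extra seats.

P8=9; P4=3; P5=3; P6=5; P3=4; P2=24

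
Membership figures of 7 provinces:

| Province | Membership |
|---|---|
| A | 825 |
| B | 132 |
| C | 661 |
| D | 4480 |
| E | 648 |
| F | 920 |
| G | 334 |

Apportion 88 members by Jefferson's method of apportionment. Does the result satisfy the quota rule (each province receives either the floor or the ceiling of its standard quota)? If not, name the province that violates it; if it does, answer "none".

D

Standard quotas: A 9.075, B 1.452, C 7.271, D 49.280, E 7.128, F 10.120, G 3.674.
Jefferson allocation: A 9, B 1, C 7, D 51, E 7, F 10, G 3.
D has quota 49.280 (lower 49, upper 50) but receives 51 — outside the quota interval.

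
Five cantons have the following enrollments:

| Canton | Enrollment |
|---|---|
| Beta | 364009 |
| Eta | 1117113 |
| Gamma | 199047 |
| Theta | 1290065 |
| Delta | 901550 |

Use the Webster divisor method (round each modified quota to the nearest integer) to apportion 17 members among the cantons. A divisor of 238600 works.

Beta: 2, Eta: 5, Gamma: 1, Theta: 5, Delta: 4

With modified divisor 238600: modified quotas Beta 1.526, Eta 4.682, Gamma 0.834, Theta 5.407, Delta 3.778.
Rounding to the nearest integer: Beta 2, Eta 5, Gamma 1, Theta 5, Delta 4 (total 17).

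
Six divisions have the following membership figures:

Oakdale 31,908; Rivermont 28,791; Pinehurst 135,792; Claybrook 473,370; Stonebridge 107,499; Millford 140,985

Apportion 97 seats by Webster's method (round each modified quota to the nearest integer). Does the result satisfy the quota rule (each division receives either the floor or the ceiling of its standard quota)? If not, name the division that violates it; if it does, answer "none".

Claybrook

Standard quotas: Oakdale 3.370, Rivermont 3.041, Pinehurst 14.343, Claybrook 50.000, Stonebridge 11.355, Millford 14.892.
Webster allocation: Oakdale 3, Rivermont 3, Pinehurst 14, Claybrook 51, Stonebridge 11, Millford 15.
Claybrook has quota 50.000 (lower 49, upper 50) but receives 51 — outside the quota interval.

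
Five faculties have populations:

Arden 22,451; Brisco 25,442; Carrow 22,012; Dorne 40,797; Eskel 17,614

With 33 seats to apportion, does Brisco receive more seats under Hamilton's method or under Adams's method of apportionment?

Hamilton

Hamilton: Arden 6, Brisco 7, Carrow 6, Dorne 10, Eskel 4.
Adams: Arden 6, Brisco 6, Carrow 6, Dorne 10, Eskel 5.
Brisco gets 7 under Hamilton and 6 under Adams.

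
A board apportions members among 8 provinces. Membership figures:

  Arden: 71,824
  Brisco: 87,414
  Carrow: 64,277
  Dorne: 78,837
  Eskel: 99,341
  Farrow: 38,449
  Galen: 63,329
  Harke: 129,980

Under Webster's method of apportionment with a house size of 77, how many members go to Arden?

Standard divisor 633451/77 ≈ 8226.636; standard quotas: Arden 8.731, Brisco 10.626, Carrow 7.813, Dorne 9.583, Eskel 12.076, Farrow 4.674, Galen 7.698, Harke 15.800.
Rounding to the nearest integer gives 9, 11, 8, 10, 12, 5, 8, 16 = 79 seats, so the divisor must be adjusted.
With modified divisor 8360: modified quotas Arden 8.591, Brisco 10.456, Carrow 7.689, Dorne 9.430, Eskel 11.883, Farrow 4.599, Galen 7.575, Harke 15.548.
Rounding to the nearest integer: Arden 9, Brisco 10, Carrow 8, Dorne 9, Eskel 12, Farrow 5, Galen 8, Harke 16 (total 77).
Arden receives 9.

9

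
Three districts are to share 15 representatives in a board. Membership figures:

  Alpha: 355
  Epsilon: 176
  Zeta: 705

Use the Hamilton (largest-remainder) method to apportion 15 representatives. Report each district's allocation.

Standard divisor: 1236 ÷ 15 ≈ 82.4.
Standard quotas: Alpha 4.308, Epsilon 2.136, Zeta 8.556.
Lower quotas: Alpha 4, Epsilon 2, Zeta 8 (sum 14, leaving 1 seat).
Remainders in descending order: Zeta 0.556, Alpha 0.308, Epsilon 0.136.
The surplus seat goes to Zeta.

Alpha 4; Epsilon 2; Zeta 9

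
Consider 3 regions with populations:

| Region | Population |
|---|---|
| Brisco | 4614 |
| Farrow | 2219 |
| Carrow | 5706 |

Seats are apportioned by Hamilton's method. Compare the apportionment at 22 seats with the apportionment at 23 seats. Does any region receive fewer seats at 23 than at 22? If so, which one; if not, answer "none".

none

At 22 seats: Brisco 8, Farrow 4, Carrow 10.
At 23 seats: Brisco 8, Farrow 4, Carrow 11.
No region's allocation decreased.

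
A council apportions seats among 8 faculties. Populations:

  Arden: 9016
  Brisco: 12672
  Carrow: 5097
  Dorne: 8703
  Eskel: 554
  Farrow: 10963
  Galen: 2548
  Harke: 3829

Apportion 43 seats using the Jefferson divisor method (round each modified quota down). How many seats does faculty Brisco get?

11

Standard divisor 53382/43 ≈ 1241.442; standard quotas: Arden 7.263, Brisco 10.207, Carrow 4.106, Dorne 7.010, Eskel 0.446, Farrow 8.831, Galen 2.052, Harke 3.084.
Rounding down gives 7, 10, 4, 7, 0, 8, 2, 3 = 41 seats, so the divisor must be adjusted.
With modified divisor 1140: modified quotas Arden 7.909, Brisco 11.116, Carrow 4.471, Dorne 7.634, Eskel 0.486, Farrow 9.617, Galen 2.235, Harke 3.359.
Rounding down: Arden 7, Brisco 11, Carrow 4, Dorne 7, Eskel 0, Farrow 9, Galen 2, Harke 3 (total 43).
Brisco receives 11.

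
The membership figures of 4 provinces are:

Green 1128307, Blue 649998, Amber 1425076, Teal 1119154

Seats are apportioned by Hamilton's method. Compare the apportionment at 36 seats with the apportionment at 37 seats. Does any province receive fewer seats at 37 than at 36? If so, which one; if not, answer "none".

Blue

At 36 seats: Green 9, Blue 6, Amber 12, Teal 9.
At 37 seats: Green 10, Blue 5, Amber 12, Teal 10.
Blue drops from 6 to 5.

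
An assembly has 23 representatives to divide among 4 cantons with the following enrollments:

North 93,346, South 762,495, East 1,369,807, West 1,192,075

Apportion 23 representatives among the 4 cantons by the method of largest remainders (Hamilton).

North 1, South 5, East 9, West 8

Total 3417723; standard divisor 3417723/23 ≈ 148596.652.
Standard quotas: North 0.6282, South 5.1313, East 9.2183, West 8.0222.
Lower quotas: North 0, South 5, East 9, West 8 (sum 22, leaving 1 seat).
Remainders in descending order: North 0.6282, East 0.2183, South 0.1313, West 0.0222.
The surplus seat goes to North.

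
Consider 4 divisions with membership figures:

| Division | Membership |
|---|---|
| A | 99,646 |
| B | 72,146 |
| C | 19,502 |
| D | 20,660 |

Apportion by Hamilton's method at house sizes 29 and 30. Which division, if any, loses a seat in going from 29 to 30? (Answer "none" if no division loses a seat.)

none

At 29 seats: A 13, B 10, C 3, D 3.
At 30 seats: A 14, B 10, C 3, D 3.
No division's allocation decreased.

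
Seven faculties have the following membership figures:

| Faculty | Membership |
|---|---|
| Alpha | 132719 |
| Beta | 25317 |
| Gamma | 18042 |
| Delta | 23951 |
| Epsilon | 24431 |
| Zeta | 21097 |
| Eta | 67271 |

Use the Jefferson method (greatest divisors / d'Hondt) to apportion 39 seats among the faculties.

Standard divisor 312828/39 ≈ 8021.231; standard quotas: Alpha 16.546, Beta 3.156, Gamma 2.249, Delta 2.986, Epsilon 3.046, Zeta 2.630, Eta 8.387.
Rounding down gives 16, 3, 2, 2, 3, 2, 8 = 36 seats, so the divisor must be adjusted.
With modified divisor 7400: modified quotas Alpha 17.935, Beta 3.421, Gamma 2.438, Delta 3.237, Epsilon 3.301, Zeta 2.851, Eta 9.091.
Rounding down: Alpha 17, Beta 3, Gamma 2, Delta 3, Epsilon 3, Zeta 2, Eta 9 (total 39).

Alpha: 17, Beta: 3, Gamma: 2, Delta: 3, Epsilon: 3, Zeta: 2, Eta: 9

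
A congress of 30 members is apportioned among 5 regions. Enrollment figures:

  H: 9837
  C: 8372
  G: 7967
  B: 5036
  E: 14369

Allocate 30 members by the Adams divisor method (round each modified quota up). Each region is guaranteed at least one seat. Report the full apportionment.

Standard divisor 45581/30 ≈ 1519.367; standard quotas: H 6.474, C 5.510, G 5.244, B 3.315, E 9.457.
Rounding up gives 7, 6, 6, 4, 10 = 33 seats, so the divisor must be adjusted.
With modified divisor 1660: modified quotas H 5.926, C 5.043, G 4.799, B 3.034, E 8.656.
Rounding up: H 6, C 6, G 5, B 4, E 9 (total 30).

H 6, C 6, G 5, B 4, E 9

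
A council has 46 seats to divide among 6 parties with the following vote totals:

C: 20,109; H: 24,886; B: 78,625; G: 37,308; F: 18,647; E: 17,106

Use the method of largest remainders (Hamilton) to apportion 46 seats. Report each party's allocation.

Standard divisor: 196681 ÷ 46 ≈ 4275.674.
Standard quotas: C 4.7031, H 5.8204, B 18.3889, G 8.7256, F 4.3612, E 4.0008.
Lower quotas: C 4, H 5, B 18, G 8, F 4, E 4 (sum 43, leaving 3 seats).
Remainders in descending order: H 0.8204, G 0.7256, C 0.7031, B 0.3889, F 0.3612, E 0.0008.
Largest remainders: H, G, C receive the extra seats.

C 5, H 6, B 18, G 9, F 4, E 4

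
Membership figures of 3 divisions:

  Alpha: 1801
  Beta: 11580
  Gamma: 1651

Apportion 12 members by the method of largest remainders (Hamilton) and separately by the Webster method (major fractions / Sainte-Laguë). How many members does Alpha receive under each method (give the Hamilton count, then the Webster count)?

Hamilton: Alpha 2, Beta 9, Gamma 1.
Webster: Alpha 1, Beta 10, Gamma 1.
Alpha gets 2 under Hamilton and 1 under Webster.

2 and 1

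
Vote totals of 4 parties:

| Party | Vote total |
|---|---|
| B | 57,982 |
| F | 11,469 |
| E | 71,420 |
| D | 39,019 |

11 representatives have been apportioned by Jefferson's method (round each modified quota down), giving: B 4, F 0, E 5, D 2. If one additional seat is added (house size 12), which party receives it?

Priority for the next seat is population ÷ (current seats + 1).
Priorities: B 11596.400, F 11469.000, E 11903.333, D 13006.333.
Highest priority: D.

D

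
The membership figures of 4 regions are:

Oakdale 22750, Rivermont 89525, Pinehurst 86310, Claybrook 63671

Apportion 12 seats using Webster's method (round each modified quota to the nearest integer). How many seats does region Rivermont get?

Standard divisor 262256/12 ≈ 21854.667; standard quotas: Oakdale 1.041, Rivermont 4.096, Pinehurst 3.949, Claybrook 2.913.
Rounding to the nearest integer gives Oakdale 1, Rivermont 4, Pinehurst 4, Claybrook 3 — total 12, matching the house size, so no adjustment is needed.
Rivermont receives 4.

4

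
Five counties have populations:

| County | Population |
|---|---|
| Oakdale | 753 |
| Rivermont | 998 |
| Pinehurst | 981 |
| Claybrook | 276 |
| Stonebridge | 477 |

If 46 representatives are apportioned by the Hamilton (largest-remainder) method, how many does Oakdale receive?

10

The standard divisor is 3485/46 ≈ 75.761.
Standard quotas: Oakdale 9.939, Rivermont 13.173, Pinehurst 12.949, Claybrook 3.643, Stonebridge 6.296.
Lower quotas: Oakdale 9, Rivermont 13, Pinehurst 12, Claybrook 3, Stonebridge 6 (sum 43, leaving 3 seats).
Remainders in descending order: Pinehurst 0.949, Oakdale 0.939, Claybrook 0.643, Stonebridge 0.296, Rivermont 0.173.
The surplus seats go to Pinehurst, Oakdale, Claybrook.
Oakdale receives 10.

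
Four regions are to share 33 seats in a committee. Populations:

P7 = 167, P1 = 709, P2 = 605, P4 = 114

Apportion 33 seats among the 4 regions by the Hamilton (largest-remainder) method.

Standard divisor: 1595 ÷ 33 ≈ 48.333.
Standard quotas: P7 3.455, P1 14.669, P2 12.517, P4 2.359.
Lower quotas: P7 3, P1 14, P2 12, P4 2 (sum 31, leaving 2 seats).
Remainders in descending order: P1 0.669, P2 0.517, P7 0.455, P4 0.359.
The surplus seats go to P1, P2.

P7 3, P1 15, P2 13, P4 2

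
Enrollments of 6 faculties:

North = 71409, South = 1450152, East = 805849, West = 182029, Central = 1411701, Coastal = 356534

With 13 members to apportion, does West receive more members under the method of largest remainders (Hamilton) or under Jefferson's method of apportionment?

Hamilton: North 0, South 4, East 3, West 1, Central 4, Coastal 1.
Jefferson: North 0, South 5, East 2, West 0, Central 5, Coastal 1.
West gets 1 under Hamilton and 0 under Jefferson.

Hamilton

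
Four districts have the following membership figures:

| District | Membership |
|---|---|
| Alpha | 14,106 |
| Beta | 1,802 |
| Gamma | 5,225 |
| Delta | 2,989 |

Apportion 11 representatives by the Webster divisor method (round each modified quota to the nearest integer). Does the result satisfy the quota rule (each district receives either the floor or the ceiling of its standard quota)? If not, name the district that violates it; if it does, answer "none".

Standard quotas: Alpha 6.433, Beta 0.822, Gamma 2.383, Delta 1.363.
Webster allocation: Alpha 7, Beta 1, Gamma 2, Delta 1.
Every allocation lies between the lower and upper quota.

none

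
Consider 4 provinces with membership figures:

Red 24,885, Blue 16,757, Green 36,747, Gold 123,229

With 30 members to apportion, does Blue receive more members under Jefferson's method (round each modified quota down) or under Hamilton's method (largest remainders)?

Hamilton

Jefferson: Red 4, Blue 2, Green 5, Gold 19.
Hamilton: Red 4, Blue 3, Green 5, Gold 18.
Blue gets 2 under Jefferson and 3 under Hamilton.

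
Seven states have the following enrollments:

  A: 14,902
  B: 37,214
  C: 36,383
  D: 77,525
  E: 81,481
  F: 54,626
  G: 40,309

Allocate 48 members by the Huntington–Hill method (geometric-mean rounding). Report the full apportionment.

A 2, B 5, C 5, D 11, E 11, F 8, G 6

With divisor 7196: modified quotas A 2.071, B 5.171, C 5.056, D 10.773, E 11.323, F 7.591, G 5.602.
Geometric-mean thresholds: A √(2·3)=2.449, B √(5·6)=5.477, C √(5·6)=5.477, D √(10·11)=10.488, E √(11·12)=11.489, F √(7·8)=7.483, G √(5·6)=5.477.
Each quota rounded against its threshold gives A 2, B 5, C 5, D 11, E 11, F 8, G 6 (total 48).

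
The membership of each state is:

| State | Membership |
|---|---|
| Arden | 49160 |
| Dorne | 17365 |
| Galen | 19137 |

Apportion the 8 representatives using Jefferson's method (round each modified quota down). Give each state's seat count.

Arden 5, Dorne 1, Galen 2

Standard divisor 85662/8 ≈ 10707.75; standard quotas: Arden 4.591, Dorne 1.622, Galen 1.787.
Rounding down gives 4, 1, 1 = 6 seats, so the divisor must be adjusted.
With modified divisor 9100: modified quotas Arden 5.402, Dorne 1.908, Galen 2.103.
Rounding down: Arden 5, Dorne 1, Galen 2 (total 8).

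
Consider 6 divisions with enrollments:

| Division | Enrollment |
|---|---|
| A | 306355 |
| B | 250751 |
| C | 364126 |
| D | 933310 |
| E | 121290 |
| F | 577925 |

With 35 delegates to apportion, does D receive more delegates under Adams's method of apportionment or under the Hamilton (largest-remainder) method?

Hamilton

Adams: A 4, B 4, C 5, D 12, E 2, F 8.
Hamilton: A 4, B 3, C 5, D 13, E 2, F 8.
D gets 12 under Adams and 13 under Hamilton.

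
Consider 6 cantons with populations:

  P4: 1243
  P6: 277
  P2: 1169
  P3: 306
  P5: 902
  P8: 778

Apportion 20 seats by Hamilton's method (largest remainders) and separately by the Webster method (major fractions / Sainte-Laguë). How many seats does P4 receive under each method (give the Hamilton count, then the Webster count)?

Hamilton: P4 5, P6 1, P2 5, P3 1, P5 4, P8 4.
Webster: P4 6, P6 1, P2 5, P3 1, P5 4, P8 3.
P4 gets 5 under Hamilton and 6 under Webster.

5 and 6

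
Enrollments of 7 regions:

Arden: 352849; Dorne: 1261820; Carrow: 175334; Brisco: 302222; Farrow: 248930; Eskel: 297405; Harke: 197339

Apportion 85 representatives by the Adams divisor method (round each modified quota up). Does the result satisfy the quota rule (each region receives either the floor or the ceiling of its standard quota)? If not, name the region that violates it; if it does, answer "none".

Dorne

Standard quotas: Arden 10.576, Dorne 37.820, Carrow 5.255, Brisco 9.058, Farrow 7.461, Eskel 8.914, Harke 5.915.
Adams allocation: Arden 11, Dorne 36, Carrow 6, Brisco 9, Farrow 8, Eskel 9, Harke 6.
Dorne has quota 37.820 (lower 37, upper 38) but receives 36 — outside the quota interval.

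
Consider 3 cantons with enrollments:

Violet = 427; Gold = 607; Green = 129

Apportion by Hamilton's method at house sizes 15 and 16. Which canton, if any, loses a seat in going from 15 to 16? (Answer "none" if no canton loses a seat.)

none

At 15 seats: Violet 5, Gold 8, Green 2.
At 16 seats: Violet 6, Gold 8, Green 2.
No canton's allocation decreased.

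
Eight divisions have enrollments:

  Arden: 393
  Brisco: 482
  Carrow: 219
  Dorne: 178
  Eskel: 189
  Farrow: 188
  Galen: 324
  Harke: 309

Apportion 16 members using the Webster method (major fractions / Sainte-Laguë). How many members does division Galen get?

Standard divisor 2282/16 ≈ 142.625; standard quotas: Arden 2.755, Brisco 3.379, Carrow 1.535, Dorne 1.248, Eskel 1.325, Farrow 1.318, Galen 2.272, Harke 2.167.
Rounding to the nearest integer gives 3, 3, 2, 1, 1, 1, 2, 2 = 15 seats, so the divisor must be adjusted.
With modified divisor 134: modified quotas Arden 2.933, Brisco 3.597, Carrow 1.634, Dorne 1.328, Eskel 1.410, Farrow 1.403, Galen 2.418, Harke 2.306.
Rounding to the nearest integer: Arden 3, Brisco 4, Carrow 2, Dorne 1, Eskel 1, Farrow 1, Galen 2, Harke 2 (total 16).
Galen receives 2.

2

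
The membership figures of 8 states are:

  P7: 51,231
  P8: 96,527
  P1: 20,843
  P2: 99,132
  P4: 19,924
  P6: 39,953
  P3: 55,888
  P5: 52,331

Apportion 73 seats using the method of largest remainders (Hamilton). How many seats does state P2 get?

Total 435829; standard divisor 435829/73 ≈ 5970.26.
Standard quotas: P7 8.5810, P8 16.1680, P1 3.4911, P2 16.6043, P4 3.3372, P6 6.6920, P3 9.3611, P5 8.7653.
Lower quotas: P7 8, P8 16, P1 3, P2 16, P4 3, P6 6, P3 9, P5 8 (sum 69, leaving 4 seats).
Remainders in descending order: P5 0.7653, P6 0.6920, P2 0.6043, P7 0.5810, P1 0.4911, P3 0.3611, P4 0.3372, P8 0.1680.
Largest remainders: P5, P6, P2, P7 receive the extra seats.
P2 receives 17.

17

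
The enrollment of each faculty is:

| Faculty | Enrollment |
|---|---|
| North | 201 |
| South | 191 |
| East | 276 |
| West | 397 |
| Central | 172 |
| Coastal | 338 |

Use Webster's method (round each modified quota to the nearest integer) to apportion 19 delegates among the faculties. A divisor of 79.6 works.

With modified divisor 79.6: modified quotas North 2.525, South 2.399, East 3.467, West 4.987, Central 2.161, Coastal 4.246.
Rounding to the nearest integer: North 3, South 2, East 3, West 5, Central 2, Coastal 4 (total 19).

North: 3, South: 2, East: 3, West: 5, Central: 2, Coastal: 4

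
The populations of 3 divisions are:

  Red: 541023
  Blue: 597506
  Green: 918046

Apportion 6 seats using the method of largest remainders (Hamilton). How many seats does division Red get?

Total 2056575; standard divisor 2056575/6 ≈ 342762.5.
Standard quotas: Red 1.5784, Blue 1.7432, Green 2.6784.
Lower quotas: Red 1, Blue 1, Green 2 (sum 4, leaving 2 seats).
Remainders in descending order: Blue 0.7432, Green 0.6784, Red 0.5784.
Largest remainders: Blue, Green receive the extra seats.
Red receives 1.

1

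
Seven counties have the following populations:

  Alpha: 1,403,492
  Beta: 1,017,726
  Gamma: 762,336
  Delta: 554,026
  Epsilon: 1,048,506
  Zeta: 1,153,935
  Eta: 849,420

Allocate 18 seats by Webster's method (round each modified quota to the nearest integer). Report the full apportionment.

Standard divisor 6789441/18 ≈ 377191.167; standard quotas: Alpha 3.721, Beta 2.698, Gamma 2.021, Delta 1.469, Epsilon 2.780, Zeta 3.059, Eta 2.252.
Rounding to the nearest integer gives Alpha 4, Beta 3, Gamma 2, Delta 1, Epsilon 3, Zeta 3, Eta 2 — total 18, matching the house size, so no adjustment is needed.

Alpha=4; Beta=3; Gamma=2; Delta=1; Epsilon=3; Zeta=3; Eta=2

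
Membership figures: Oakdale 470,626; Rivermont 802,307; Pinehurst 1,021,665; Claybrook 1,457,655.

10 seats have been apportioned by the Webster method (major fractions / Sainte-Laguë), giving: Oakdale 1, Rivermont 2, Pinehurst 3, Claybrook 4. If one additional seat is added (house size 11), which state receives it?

Priority for the next seat is population ÷ (current seats + 0.5).
Priorities: Oakdale 313750.667, Rivermont 320922.800, Pinehurst 291904.286, Claybrook 323923.333.
Highest priority: Claybrook.

Claybrook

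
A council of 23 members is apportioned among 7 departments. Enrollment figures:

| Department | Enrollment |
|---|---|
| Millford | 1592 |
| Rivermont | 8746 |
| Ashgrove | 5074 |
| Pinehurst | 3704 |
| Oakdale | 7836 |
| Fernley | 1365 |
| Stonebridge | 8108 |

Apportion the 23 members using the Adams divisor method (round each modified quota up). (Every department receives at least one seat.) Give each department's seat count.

Standard divisor 36425/23 ≈ 1583.696; standard quotas: Millford 1.005, Rivermont 5.523, Ashgrove 3.204, Pinehurst 2.339, Oakdale 4.948, Fernley 0.862, Stonebridge 5.120.
Rounding up gives 2, 6, 4, 3, 5, 1, 6 = 27 seats, so the divisor must be adjusted.
With modified divisor 1800: modified quotas Millford 0.884, Rivermont 4.859, Ashgrove 2.819, Pinehurst 2.058, Oakdale 4.353, Fernley 0.758, Stonebridge 4.504.
Rounding up: Millford 1, Rivermont 5, Ashgrove 3, Pinehurst 3, Oakdale 5, Fernley 1, Stonebridge 5 (total 23).

Millford: 1, Rivermont: 5, Ashgrove: 3, Pinehurst: 3, Oakdale: 5, Fernley: 1, Stonebridge: 5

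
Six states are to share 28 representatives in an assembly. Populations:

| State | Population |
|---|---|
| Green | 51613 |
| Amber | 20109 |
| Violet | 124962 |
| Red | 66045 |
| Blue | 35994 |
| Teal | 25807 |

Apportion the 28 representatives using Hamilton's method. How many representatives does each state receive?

Green=4, Amber=2, Violet=11, Red=6, Blue=3, Teal=2

Standard divisor: 324530 ÷ 28 ≈ 11590.357.
Standard quotas: Green 4.4531, Amber 1.7350, Violet 10.7815, Red 5.6983, Blue 3.1055, Teal 2.2266.
Lower quotas: Green 4, Amber 1, Violet 10, Red 5, Blue 3, Teal 2 (sum 25, leaving 3 seats).
Remainders in descending order: Violet 0.7815, Amber 0.7350, Red 0.6983, Green 0.4531, Teal 0.2266, Blue 0.1055.
Largest remainders: Violet, Amber, Red receive the extra seats.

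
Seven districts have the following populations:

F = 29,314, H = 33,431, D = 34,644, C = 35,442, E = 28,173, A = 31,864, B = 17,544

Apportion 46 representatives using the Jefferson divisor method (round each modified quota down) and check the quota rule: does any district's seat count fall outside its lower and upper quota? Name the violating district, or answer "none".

none

Standard quotas: F 6.409, H 7.309, D 7.574, C 7.748, E 6.159, A 6.966, B 3.835.
Jefferson allocation: F 6, H 7, D 8, C 8, E 6, A 7, B 4.
Every allocation lies between the lower and upper quota.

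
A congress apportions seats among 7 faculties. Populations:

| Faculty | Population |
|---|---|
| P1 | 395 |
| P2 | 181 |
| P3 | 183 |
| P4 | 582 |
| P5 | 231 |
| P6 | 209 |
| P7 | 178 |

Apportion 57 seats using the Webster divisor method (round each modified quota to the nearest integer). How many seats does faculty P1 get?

12

Standard divisor 1959/57 ≈ 34.368; standard quotas: P1 11.493, P2 5.266, P3 5.325, P4 16.934, P5 6.721, P6 6.081, P7 5.179.
Rounding to the nearest integer gives 11, 5, 5, 17, 7, 6, 5 = 56 seats, so the divisor must be adjusted.
With modified divisor 34: modified quotas P1 11.618, P2 5.324, P3 5.382, P4 17.118, P5 6.794, P6 6.147, P7 5.235.
Rounding to the nearest integer: P1 12, P2 5, P3 5, P4 17, P5 7, P6 6, P7 5 (total 57).
P1 receives 12.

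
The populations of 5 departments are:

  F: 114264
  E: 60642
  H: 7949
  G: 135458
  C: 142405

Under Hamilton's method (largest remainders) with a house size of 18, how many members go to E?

2

Total 460718; standard divisor 460718/18 ≈ 25595.444.
Standard quotas: F 4.4642, E 2.3692, H 0.3106, G 5.2923, C 5.5637.
Lower quotas: F 4, E 2, H 0, G 5, C 5 (sum 16, leaving 2 seats).
Remainders in descending order: C 0.5637, F 0.4642, E 0.3692, H 0.3106, G 0.2923.
Largest remainders: C, F receive the extra seats.
E receives 2.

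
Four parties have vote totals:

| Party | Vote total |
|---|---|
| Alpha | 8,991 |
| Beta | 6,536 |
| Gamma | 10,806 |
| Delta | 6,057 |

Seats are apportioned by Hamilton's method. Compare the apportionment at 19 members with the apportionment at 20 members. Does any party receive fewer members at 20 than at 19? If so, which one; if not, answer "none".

none

At 19 seats: Alpha 5, Beta 4, Gamma 6, Delta 4.
At 20 seats: Alpha 5, Beta 4, Gamma 7, Delta 4.
No party's allocation decreased.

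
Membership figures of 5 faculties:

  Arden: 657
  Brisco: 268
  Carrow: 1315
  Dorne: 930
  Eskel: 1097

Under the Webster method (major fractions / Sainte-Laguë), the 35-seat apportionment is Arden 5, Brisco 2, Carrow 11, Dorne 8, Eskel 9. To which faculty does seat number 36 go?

Priority for the next seat is population ÷ (current seats + 0.5).
Priorities: Arden 119.455, Brisco 107.200, Carrow 114.348, Dorne 109.412, Eskel 115.474.
Highest priority: Arden.

Arden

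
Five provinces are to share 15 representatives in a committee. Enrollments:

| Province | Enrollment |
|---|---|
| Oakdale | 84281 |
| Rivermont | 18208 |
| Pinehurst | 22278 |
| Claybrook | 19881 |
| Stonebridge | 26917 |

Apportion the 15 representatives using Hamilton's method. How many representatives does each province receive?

The standard divisor is 171565/15 ≈ 11437.667.
Standard quotas: Oakdale 7.3687, Rivermont 1.5919, Pinehurst 1.9478, Claybrook 1.7382, Stonebridge 2.3534.
Lower quotas: Oakdale 7, Rivermont 1, Pinehurst 1, Claybrook 1, Stonebridge 2 (sum 12, leaving 3 seats).
Remainders in descending order: Pinehurst 0.9478, Claybrook 0.7382, Rivermont 0.5919, Oakdale 0.3687, Stonebridge 0.3534.
The surplus seats go to Pinehurst, Claybrook, Rivermont.

Oakdale: 7, Rivermont: 2, Pinehurst: 2, Claybrook: 2, Stonebridge: 2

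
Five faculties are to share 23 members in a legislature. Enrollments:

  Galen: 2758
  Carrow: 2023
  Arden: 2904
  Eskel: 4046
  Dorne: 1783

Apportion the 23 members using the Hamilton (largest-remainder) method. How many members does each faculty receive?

Total 13514; standard divisor 13514/23 ≈ 587.565.
Standard quotas: Galen 4.694, Carrow 3.443, Arden 4.942, Eskel 6.886, Dorne 3.035.
Lower quotas: Galen 4, Carrow 3, Arden 4, Eskel 6, Dorne 3 (sum 20, leaving 3 seats).
Remainders in descending order: Arden 0.942, Eskel 0.886, Galen 0.694, Carrow 0.443, Dorne 0.035.
Largest remainders: Arden, Eskel, Galen receive the extra seats.

Galen 5, Carrow 3, Arden 5, Eskel 7, Dorne 3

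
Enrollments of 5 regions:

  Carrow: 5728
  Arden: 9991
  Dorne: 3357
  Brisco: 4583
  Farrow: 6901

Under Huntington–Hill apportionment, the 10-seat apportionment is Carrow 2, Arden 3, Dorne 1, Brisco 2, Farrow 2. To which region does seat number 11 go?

Priority for the next seat is population ÷ (√(s·(s+1))).
Priorities: Carrow 2338.446, Arden 2884.153, Dorne 2373.757, Brisco 1871.002, Farrow 2817.321.
Highest priority: Arden.

Arden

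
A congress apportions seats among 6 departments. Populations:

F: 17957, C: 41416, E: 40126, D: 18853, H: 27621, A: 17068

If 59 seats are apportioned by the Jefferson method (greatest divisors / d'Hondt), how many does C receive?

Standard divisor 163041/59 ≈ 2763.407; standard quotas: F 6.498, C 14.987, E 14.520, D 6.822, H 9.995, A 6.176.
Rounding down gives 6, 14, 14, 6, 9, 6 = 55 seats, so the divisor must be adjusted.
With modified divisor 2600: modified quotas F 6.907, C 15.929, E 15.433, D 7.251, H 10.623, A 6.565.
Rounding down: F 6, C 15, E 15, D 7, H 10, A 6 (total 59).
C receives 15.

15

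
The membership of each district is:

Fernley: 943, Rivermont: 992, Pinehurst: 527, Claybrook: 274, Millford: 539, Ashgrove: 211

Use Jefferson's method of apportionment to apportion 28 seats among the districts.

Fernley 8; Rivermont 9; Pinehurst 4; Claybrook 2; Millford 4; Ashgrove 1

Standard divisor 3486/28 ≈ 124.5; standard quotas: Fernley 7.574, Rivermont 7.968, Pinehurst 4.233, Claybrook 2.201, Millford 4.329, Ashgrove 1.695.
Rounding down gives 7, 7, 4, 2, 4, 1 = 25 seats, so the divisor must be adjusted.
With modified divisor 109: modified quotas Fernley 8.651, Rivermont 9.101, Pinehurst 4.835, Claybrook 2.514, Millford 4.945, Ashgrove 1.936.
Rounding down: Fernley 8, Rivermont 9, Pinehurst 4, Claybrook 2, Millford 4, Ashgrove 1 (total 28).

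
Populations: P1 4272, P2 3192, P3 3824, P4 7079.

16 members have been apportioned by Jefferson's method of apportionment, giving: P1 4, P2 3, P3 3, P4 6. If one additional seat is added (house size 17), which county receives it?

P4

Priority for the next seat is population ÷ (current seats + 1).
Priorities: P1 854.400, P2 798.000, P3 956.000, P4 1011.286.
Highest priority: P4.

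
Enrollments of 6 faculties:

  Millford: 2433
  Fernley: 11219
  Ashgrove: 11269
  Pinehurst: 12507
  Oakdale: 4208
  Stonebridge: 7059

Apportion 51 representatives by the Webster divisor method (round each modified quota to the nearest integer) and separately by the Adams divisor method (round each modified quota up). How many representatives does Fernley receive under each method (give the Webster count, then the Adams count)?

12 and 11

Webster: Millford 3, Fernley 12, Ashgrove 12, Pinehurst 13, Oakdale 4, Stonebridge 7.
Adams: Millford 3, Fernley 11, Ashgrove 12, Pinehurst 13, Oakdale 5, Stonebridge 7.
Fernley gets 12 under Webster and 11 under Adams.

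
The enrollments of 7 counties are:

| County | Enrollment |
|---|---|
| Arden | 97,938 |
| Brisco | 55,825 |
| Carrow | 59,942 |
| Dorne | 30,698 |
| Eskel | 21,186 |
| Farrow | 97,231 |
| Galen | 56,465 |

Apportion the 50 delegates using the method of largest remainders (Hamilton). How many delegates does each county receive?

Arden 12, Brisco 7, Carrow 7, Dorne 4, Eskel 2, Farrow 11, Galen 7

The standard divisor is 419285/50 ≈ 8385.7.
Standard quotas: Arden 11.6792, Brisco 6.6572, Carrow 7.1481, Dorne 3.6608, Eskel 2.5264, Farrow 11.5949, Galen 6.7335.
Lower quotas: Arden 11, Brisco 6, Carrow 7, Dorne 3, Eskel 2, Farrow 11, Galen 6 (sum 46, leaving 4 seats).
Remainders in descending order: Galen 0.7335, Arden 0.6792, Dorne 0.6608, Brisco 0.6572, Farrow 0.5949, Eskel 0.5264, Carrow 0.1481.
Largest remainders: Galen, Arden, Dorne, Brisco receive the extra seats.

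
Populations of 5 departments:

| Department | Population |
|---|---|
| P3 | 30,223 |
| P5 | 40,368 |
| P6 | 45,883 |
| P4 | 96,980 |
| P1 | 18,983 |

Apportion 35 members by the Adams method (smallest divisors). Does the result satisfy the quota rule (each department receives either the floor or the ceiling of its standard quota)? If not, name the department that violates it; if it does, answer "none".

none

Standard quotas: P3 4.551, P5 6.079, P6 6.909, P4 14.603, P1 2.858.
Adams allocation: P3 5, P5 6, P6 7, P4 14, P1 3.
Every allocation lies between the lower and upper quota.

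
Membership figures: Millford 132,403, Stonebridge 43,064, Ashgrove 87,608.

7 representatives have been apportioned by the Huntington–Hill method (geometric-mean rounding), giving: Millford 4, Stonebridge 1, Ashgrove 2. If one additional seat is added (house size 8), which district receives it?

Ashgrove

Priority for the next seat is population ÷ (√(s·(s+1))).
Priorities: Millford 29606.211, Stonebridge 30450.846, Ashgrove 35765.816.
Highest priority: Ashgrove.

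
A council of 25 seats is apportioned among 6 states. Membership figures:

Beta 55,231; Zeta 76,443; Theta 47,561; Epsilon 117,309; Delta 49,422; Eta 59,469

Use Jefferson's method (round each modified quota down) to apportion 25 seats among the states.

Standard divisor 405435/25 ≈ 16217.4; standard quotas: Beta 3.406, Zeta 4.714, Theta 2.933, Epsilon 7.234, Delta 3.047, Eta 3.667.
Rounding down gives 3, 4, 2, 7, 3, 3 = 22 seats, so the divisor must be adjusted.
With modified divisor 14770: modified quotas Beta 3.739, Zeta 5.176, Theta 3.220, Epsilon 7.942, Delta 3.346, Eta 4.026.
Rounding down: Beta 3, Zeta 5, Theta 3, Epsilon 7, Delta 3, Eta 4 (total 25).

Beta 3; Zeta 5; Theta 3; Epsilon 7; Delta 3; Eta 4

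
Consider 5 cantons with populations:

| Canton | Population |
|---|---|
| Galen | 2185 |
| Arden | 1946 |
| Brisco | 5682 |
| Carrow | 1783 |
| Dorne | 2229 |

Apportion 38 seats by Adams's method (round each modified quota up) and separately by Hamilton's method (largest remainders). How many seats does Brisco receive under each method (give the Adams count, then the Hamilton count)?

Adams: Galen 6, Arden 6, Brisco 15, Carrow 5, Dorne 6.
Hamilton: Galen 6, Arden 5, Brisco 16, Carrow 5, Dorne 6.
Brisco gets 15 under Adams and 16 under Hamilton.

15 and 16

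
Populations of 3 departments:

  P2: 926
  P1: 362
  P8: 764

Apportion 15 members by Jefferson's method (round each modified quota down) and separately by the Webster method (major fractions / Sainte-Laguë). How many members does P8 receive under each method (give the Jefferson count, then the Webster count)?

Jefferson: P2 7, P1 2, P8 6.
Webster: P2 7, P1 3, P8 5.
P8 gets 6 under Jefferson and 5 under Webster.

6 and 5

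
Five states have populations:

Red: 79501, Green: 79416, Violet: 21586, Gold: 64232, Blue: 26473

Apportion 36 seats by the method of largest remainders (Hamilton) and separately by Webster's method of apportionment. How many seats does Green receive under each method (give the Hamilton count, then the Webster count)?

Hamilton: Red 11, Green 11, Violet 3, Gold 8, Blue 3.
Webster: Red 11, Green 10, Violet 3, Gold 8, Blue 4.
Green gets 11 under Hamilton and 10 under Webster.

11 and 10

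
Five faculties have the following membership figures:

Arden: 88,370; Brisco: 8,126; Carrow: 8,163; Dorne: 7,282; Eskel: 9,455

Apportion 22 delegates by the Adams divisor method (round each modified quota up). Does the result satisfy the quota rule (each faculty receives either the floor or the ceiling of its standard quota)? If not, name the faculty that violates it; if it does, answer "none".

Arden

Standard quotas: Arden 16.015, Brisco 1.473, Carrow 1.479, Dorne 1.320, Eskel 1.713.
Adams allocation: Arden 14, Brisco 2, Carrow 2, Dorne 2, Eskel 2.
Arden has quota 16.015 (lower 16, upper 17) but receives 14 — outside the quota interval.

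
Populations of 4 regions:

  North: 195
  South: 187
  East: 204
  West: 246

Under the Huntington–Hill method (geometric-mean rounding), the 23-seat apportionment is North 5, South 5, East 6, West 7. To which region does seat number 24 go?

North

Priority for the next seat is population ÷ (√(s·(s+1))).
Priorities: North 35.602, South 34.141, East 31.478, West 32.873.
Highest priority: North.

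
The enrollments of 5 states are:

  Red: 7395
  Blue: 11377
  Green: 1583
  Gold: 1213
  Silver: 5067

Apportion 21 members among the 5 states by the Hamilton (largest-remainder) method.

Red 6, Blue 9, Green 1, Gold 1, Silver 4

The standard divisor is 26635/21 ≈ 1268.333.
Standard quotas: Red 5.8305, Blue 8.9700, Green 1.2481, Gold 0.9564, Silver 3.9950.
Lower quotas: Red 5, Blue 8, Green 1, Gold 0, Silver 3 (sum 17, leaving 4 seats).
Remainders in descending order: Silver 0.9950, Blue 0.9700, Gold 0.9564, Red 0.8305, Green 0.2481.
Largest remainders: Silver, Blue, Gold, Red receive the extra seats.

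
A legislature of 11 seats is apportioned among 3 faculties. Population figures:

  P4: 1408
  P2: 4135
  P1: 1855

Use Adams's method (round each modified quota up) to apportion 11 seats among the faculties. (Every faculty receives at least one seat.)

Standard divisor 7398/11 ≈ 672.545; standard quotas: P4 2.094, P2 6.148, P1 2.758.
Rounding up gives 3, 7, 3 = 13 seats, so the divisor must be adjusted.
With modified divisor 800: modified quotas P4 1.760, P2 5.169, P1 2.319.
Rounding up: P4 2, P2 6, P1 3 (total 11).

P4: 2; P2: 6; P1: 3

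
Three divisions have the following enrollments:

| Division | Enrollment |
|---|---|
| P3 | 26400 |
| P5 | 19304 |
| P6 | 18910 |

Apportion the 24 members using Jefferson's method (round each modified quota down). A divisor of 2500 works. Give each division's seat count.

P3 10, P5 7, P6 7

With modified divisor 2500: modified quotas P3 10.560, P5 7.722, P6 7.564.
Rounding down: P3 10, P5 7, P6 7 (total 24).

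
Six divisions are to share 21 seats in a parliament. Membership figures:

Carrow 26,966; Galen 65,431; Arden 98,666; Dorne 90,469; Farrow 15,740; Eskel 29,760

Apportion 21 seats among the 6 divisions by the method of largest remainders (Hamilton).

Total 327032; standard divisor 327032/21 ≈ 15572.952.
Standard quotas: Carrow 1.7316, Galen 4.2016, Arden 6.3357, Dorne 5.8094, Farrow 1.0107, Eskel 1.9110.
Lower quotas: Carrow 1, Galen 4, Arden 6, Dorne 5, Farrow 1, Eskel 1 (sum 18, leaving 3 seats).
Remainders in descending order: Eskel 0.9110, Dorne 0.8094, Carrow 0.7316, Arden 0.3357, Galen 0.2016, Farrow 0.0107.
Largest remainders: Eskel, Dorne, Carrow receive the extra seats.

Carrow=2; Galen=4; Arden=6; Dorne=6; Farrow=1; Eskel=2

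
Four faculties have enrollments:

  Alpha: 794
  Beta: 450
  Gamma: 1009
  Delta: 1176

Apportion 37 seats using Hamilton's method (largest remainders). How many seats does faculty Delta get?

Total 3429; standard divisor 3429/37 ≈ 92.676.
Standard quotas: Alpha 8.568, Beta 4.856, Gamma 10.887, Delta 12.689.
Lower quotas: Alpha 8, Beta 4, Gamma 10, Delta 12 (sum 34, leaving 3 seats).
Remainders in descending order: Gamma 0.887, Beta 0.856, Delta 0.689, Alpha 0.568.
Largest remainders: Gamma, Beta, Delta receive the extra seats.
Delta receives 13.

13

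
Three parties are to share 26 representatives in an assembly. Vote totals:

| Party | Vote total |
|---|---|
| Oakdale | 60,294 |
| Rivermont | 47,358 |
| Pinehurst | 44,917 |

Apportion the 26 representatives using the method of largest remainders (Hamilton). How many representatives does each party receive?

Total 152569; standard divisor 152569/26 ≈ 5868.038.
Standard quotas: Oakdale 10.2750, Rivermont 8.0705, Pinehurst 7.6545.
Lower quotas: Oakdale 10, Rivermont 8, Pinehurst 7 (sum 25, leaving 1 seat).
Remainders in descending order: Pinehurst 0.6545, Oakdale 0.2750, Rivermont 0.0705.
The surplus seat goes to Pinehurst.

Oakdale: 10, Rivermont: 8, Pinehurst: 8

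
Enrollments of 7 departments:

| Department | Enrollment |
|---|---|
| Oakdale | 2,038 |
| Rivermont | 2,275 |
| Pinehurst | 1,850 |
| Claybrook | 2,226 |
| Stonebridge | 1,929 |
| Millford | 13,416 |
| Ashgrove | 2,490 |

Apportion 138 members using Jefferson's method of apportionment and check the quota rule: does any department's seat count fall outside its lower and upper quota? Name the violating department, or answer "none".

Standard quotas: Oakdale 10.725, Rivermont 11.972, Pinehurst 9.735, Claybrook 11.714, Stonebridge 10.151, Millford 70.600, Ashgrove 13.103.
Jefferson allocation: Oakdale 10, Rivermont 12, Pinehurst 9, Claybrook 12, Stonebridge 10, Millford 72, Ashgrove 13.
Millford has quota 70.600 (lower 70, upper 71) but receives 72 — outside the quota interval.

Millford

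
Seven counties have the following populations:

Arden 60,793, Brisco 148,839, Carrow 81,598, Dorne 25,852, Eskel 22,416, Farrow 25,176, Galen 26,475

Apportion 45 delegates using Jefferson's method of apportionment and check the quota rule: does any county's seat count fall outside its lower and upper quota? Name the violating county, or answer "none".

none

Standard quotas: Arden 6.994, Brisco 17.123, Carrow 9.387, Dorne 2.974, Eskel 2.579, Farrow 2.896, Galen 3.046.
Jefferson allocation: Arden 7, Brisco 18, Carrow 9, Dorne 3, Eskel 2, Farrow 3, Galen 3.
Every allocation lies between the lower and upper quota.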